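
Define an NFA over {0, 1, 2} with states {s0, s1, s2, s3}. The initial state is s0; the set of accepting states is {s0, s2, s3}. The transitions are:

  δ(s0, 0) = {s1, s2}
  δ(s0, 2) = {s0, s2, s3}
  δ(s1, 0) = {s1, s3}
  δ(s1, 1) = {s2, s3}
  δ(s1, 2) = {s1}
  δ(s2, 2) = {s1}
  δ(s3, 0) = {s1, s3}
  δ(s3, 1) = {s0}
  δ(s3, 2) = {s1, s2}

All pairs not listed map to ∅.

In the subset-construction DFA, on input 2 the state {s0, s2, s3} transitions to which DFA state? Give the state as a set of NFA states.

{s0, s1, s2, s3}

δ(s0,2) = {s0, s2, s3}; δ(s2,2) = {s1}; δ(s3,2) = {s1, s2}.
Union: {s0, s1, s2, s3}.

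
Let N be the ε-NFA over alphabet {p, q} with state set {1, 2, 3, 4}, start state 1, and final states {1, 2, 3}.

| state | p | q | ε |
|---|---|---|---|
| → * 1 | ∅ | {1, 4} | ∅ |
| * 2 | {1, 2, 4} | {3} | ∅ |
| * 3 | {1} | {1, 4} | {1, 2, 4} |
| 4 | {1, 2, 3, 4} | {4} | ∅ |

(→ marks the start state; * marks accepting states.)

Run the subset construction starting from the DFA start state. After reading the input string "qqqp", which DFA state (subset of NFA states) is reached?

Start: {1}.
δ(1,q) = {1, 4}.
Union: {1, 4}.
After q: {1, 4}.
δ(1,q) = {1, 4}; δ(4,q) = {4}.
Union: {1, 4}.
After q: {1, 4}.
δ(1,q) = {1, 4}; δ(4,q) = {4}.
Union: {1, 4}.
After q: {1, 4}.
δ(1,p) = ∅; δ(4,p) = {1, 2, 3, 4}.
Union: {1, 2, 3, 4}.
After p: {1, 2, 3, 4}.

{1, 2, 3, 4}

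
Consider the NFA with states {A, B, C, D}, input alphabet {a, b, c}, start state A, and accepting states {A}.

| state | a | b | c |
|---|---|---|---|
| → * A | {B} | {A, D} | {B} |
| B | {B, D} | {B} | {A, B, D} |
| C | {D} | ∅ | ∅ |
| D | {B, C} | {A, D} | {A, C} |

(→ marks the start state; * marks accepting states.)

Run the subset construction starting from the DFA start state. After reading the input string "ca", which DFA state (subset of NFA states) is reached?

{B, D}

Start: {A}.
δ(A,c) = {B}.
Union: {B}.
After c: {B}.
δ(B,a) = {B, D}.
Union: {B, D}.
After a: {B, D}.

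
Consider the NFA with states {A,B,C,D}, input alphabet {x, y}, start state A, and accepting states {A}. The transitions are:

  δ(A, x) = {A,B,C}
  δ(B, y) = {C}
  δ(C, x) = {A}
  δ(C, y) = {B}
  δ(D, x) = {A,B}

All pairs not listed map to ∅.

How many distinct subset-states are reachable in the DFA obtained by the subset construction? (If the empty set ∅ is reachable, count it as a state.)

4

Start state of the DFA: {A}.
{A} --x--> {A,B,C}  [new]
{A} --y--> ∅  [new]
{A,B,C} --x--> {A,B,C}  [seen]
{A,B,C} --y--> {B,C}  [new]
∅ --x--> ∅  [seen]
∅ --y--> ∅  [seen]
{B,C} --x--> {A}  [seen]
{B,C} --y--> {B,C}  [seen]
Reachable DFA states: {A}, {A,B,C}, ∅, {B,C}.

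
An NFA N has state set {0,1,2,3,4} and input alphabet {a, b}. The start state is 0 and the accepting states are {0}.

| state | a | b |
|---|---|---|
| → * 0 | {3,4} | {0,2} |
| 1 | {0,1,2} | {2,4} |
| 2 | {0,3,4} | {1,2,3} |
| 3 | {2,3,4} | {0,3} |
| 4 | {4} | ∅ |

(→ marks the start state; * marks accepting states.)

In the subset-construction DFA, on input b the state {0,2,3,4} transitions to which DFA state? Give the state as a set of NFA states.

{0,1,2,3}

δ(0,b) = {0,2}; δ(2,b) = {1,2,3}; δ(3,b) = {0,3}; δ(4,b) = ∅.
Union: {0,1,2,3}.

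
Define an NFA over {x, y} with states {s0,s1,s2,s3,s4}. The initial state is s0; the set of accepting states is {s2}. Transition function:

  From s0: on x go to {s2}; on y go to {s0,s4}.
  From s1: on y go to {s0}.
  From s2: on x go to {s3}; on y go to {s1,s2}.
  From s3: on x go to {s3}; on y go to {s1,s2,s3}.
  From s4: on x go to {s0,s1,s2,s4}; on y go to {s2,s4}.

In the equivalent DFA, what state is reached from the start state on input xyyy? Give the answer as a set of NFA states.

{s0,s1,s2,s4}

Start: {s0}.
δ(s0,x) = {s2}.
Union: {s2}.
After x: {s2}.
δ(s2,y) = {s1,s2}.
Union: {s1,s2}.
After y: {s1,s2}.
δ(s1,y) = {s0}; δ(s2,y) = {s1,s2}.
Union: {s0,s1,s2}.
After y: {s0,s1,s2}.
δ(s0,y) = {s0,s4}; δ(s1,y) = {s0}; δ(s2,y) = {s1,s2}.
Union: {s0,s1,s2,s4}.
After y: {s0,s1,s2,s4}.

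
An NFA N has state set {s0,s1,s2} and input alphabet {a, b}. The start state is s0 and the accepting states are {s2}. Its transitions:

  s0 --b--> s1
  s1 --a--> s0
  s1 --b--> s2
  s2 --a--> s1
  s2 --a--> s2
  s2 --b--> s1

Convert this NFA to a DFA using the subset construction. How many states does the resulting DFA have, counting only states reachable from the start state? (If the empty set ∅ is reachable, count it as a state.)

Start state of the DFA: {s0}.
{s0} --a--> ∅  [new]
{s0} --b--> {s1}  [new]
∅ --a--> ∅  [seen]
∅ --b--> ∅  [seen]
{s1} --a--> {s0}  [seen]
{s1} --b--> {s2}  [new]
{s2} --a--> {s1,s2}  [new]
{s2} --b--> {s1}  [seen]
{s1,s2} --a--> {s0,s1,s2}  [new]
{s1,s2} --b--> {s1,s2}  [seen]
{s0,s1,s2} --a--> {s0,s1,s2}  [seen]
{s0,s1,s2} --b--> {s1,s2}  [seen]
Reachable DFA states: {s0}, ∅, {s1}, {s2}, {s1,s2}, {s0,s1,s2}.

6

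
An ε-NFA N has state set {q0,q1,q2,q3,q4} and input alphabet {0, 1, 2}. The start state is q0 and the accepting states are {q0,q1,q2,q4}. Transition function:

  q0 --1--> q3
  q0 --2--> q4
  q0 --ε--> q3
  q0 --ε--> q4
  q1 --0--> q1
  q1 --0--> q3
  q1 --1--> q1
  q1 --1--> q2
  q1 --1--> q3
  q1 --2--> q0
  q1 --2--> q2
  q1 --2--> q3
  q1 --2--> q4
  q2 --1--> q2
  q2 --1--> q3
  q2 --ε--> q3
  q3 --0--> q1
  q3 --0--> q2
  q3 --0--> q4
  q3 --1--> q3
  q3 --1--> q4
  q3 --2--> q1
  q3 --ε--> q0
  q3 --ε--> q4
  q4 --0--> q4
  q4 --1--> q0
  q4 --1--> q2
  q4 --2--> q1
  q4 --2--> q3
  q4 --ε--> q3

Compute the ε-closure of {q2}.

{q0,q2,q3,q4}

Begin with {q2}.
q2 →ε {q3}; add q3.
q3 →ε {q0,q4}; add q0, q4.
ε-closure = {q0,q2,q3,q4}.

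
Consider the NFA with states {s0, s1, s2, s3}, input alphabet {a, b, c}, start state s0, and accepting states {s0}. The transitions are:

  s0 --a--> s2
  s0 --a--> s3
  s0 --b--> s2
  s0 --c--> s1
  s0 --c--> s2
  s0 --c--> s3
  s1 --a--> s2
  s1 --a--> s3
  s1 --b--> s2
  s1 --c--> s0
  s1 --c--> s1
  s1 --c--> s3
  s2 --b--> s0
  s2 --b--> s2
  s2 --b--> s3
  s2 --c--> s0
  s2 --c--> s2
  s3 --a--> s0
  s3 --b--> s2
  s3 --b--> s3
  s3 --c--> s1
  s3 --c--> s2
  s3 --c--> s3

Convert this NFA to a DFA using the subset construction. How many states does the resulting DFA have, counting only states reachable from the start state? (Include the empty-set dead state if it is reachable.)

8

Start state of the DFA: {s0}.
{s0} --a--> {s2, s3}  [new]
{s0} --b--> {s2}  [new]
{s0} --c--> {s1, s2, s3}  [new]
{s2, s3} --a--> {s0}  [seen]
{s2, s3} --b--> {s0, s2, s3}  [new]
{s2, s3} --c--> {s0, s1, s2, s3}  [new]
{s2} --a--> ∅  [new]
{s2} --b--> {s0, s2, s3}  [seen]
{s2} --c--> {s0, s2}  [new]
{s1, s2, s3} --a--> {s0, s2, s3}  [seen]
{s1, s2, s3} --b--> {s0, s2, s3}  [seen]
{s1, s2, s3} --c--> {s0, s1, s2, s3}  [seen]
{s0, s2, s3} --a--> {s0, s2, s3}  [seen]
{s0, s2, s3} --b--> {s0, s2, s3}  [seen]
{s0, s2, s3} --c--> {s0, s1, s2, s3}  [seen]
{s0, s1, s2, s3} --a--> {s0, s2, s3}  [seen]
{s0, s1, s2, s3} --b--> {s0, s2, s3}  [seen]
{s0, s1, s2, s3} --c--> {s0, s1, s2, s3}  [seen]
∅ --a--> ∅  [seen]
∅ --b--> ∅  [seen]
∅ --c--> ∅  [seen]
{s0, s2} --a--> {s2, s3}  [seen]
{s0, s2} --b--> {s0, s2, s3}  [seen]
{s0, s2} --c--> {s0, s1, s2, s3}  [seen]
Reachable DFA states: {s0}, {s2, s3}, {s2}, {s1, s2, s3}, {s0, s2, s3}, {s0, s1, s2, s3}, ∅, {s0, s2}.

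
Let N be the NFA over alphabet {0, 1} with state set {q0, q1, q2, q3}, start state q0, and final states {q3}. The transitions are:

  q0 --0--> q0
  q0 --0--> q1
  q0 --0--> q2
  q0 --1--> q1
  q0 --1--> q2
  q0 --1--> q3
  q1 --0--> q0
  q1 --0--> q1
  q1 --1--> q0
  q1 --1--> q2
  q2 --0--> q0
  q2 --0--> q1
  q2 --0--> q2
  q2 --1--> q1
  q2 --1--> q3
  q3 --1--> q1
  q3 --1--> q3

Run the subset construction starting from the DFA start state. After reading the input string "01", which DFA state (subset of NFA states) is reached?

{q0, q1, q2, q3}

Start: {q0}.
δ(q0,0) = {q0, q1, q2}.
Union: {q0, q1, q2}.
After 0: {q0, q1, q2}.
δ(q0,1) = {q1, q2, q3}; δ(q1,1) = {q0, q2}; δ(q2,1) = {q1, q3}.
Union: {q0, q1, q2, q3}.
After 1: {q0, q1, q2, q3}.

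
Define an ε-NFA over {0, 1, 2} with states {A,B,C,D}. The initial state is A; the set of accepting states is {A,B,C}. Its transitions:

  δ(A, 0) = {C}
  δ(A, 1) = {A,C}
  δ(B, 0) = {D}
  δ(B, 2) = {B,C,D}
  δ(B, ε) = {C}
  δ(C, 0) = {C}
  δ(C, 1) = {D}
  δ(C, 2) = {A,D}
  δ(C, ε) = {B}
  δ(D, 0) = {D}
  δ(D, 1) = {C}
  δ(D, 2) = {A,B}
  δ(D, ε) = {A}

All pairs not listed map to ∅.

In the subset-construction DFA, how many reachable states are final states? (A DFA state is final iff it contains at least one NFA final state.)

5

Start state of the DFA: {A} (ε-closure of the NFA start).
{A} --0--> {B,C}  [new]
{A} --1--> {A,B,C}  [new]
{A} --2--> ∅  [new]
{B,C} --0--> {A,B,C,D}  [new]
{B,C} --1--> {A,D}  [new]
{B,C} --2--> {A,B,C,D}  [seen]
{A,B,C} --0--> {A,B,C,D}  [seen]
{A,B,C} --1--> {A,B,C,D}  [seen]
{A,B,C} --2--> {A,B,C,D}  [seen]
∅ --0--> ∅  [seen]
∅ --1--> ∅  [seen]
∅ --2--> ∅  [seen]
{A,B,C,D} --0--> {A,B,C,D}  [seen]
{A,B,C,D} --1--> {A,B,C,D}  [seen]
{A,B,C,D} --2--> {A,B,C,D}  [seen]
{A,D} --0--> {A,B,C,D}  [seen]
{A,D} --1--> {A,B,C}  [seen]
{A,D} --2--> {A,B,C}  [seen]
Reachable DFA states: {A}, {B,C}, {A,B,C}, ∅, {A,B,C,D}, {A,D}.
Accepting DFA states (contain an NFA accepting state): {A}, {B,C}, {A,B,C}, {A,B,C,D}, {A,D}.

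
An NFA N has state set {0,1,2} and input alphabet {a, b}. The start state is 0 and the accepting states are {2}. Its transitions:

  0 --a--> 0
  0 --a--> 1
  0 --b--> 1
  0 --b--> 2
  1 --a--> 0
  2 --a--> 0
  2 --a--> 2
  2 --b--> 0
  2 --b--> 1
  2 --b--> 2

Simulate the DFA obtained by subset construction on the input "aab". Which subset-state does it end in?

Start: {0}.
δ(0,a) = {0,1}.
Union: {0,1}.
After a: {0,1}.
δ(0,a) = {0,1}; δ(1,a) = {0}.
Union: {0,1}.
After a: {0,1}.
δ(0,b) = {1,2}; δ(1,b) = ∅.
Union: {1,2}.
After b: {1,2}.

{1,2}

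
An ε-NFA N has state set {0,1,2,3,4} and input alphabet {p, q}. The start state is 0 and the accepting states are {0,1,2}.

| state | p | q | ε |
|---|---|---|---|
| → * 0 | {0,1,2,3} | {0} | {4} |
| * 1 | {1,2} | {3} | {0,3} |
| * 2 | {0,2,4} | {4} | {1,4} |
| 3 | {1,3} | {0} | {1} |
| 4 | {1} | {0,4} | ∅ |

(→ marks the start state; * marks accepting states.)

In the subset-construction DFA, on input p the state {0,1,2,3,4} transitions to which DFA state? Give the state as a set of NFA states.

δ(0,p) = {0,1,2,3}; δ(1,p) = {1,2}; δ(2,p) = {0,2,4}; δ(3,p) = {1,3}; δ(4,p) = {1}.
Union: {0,1,2,3,4}.

{0,1,2,3,4}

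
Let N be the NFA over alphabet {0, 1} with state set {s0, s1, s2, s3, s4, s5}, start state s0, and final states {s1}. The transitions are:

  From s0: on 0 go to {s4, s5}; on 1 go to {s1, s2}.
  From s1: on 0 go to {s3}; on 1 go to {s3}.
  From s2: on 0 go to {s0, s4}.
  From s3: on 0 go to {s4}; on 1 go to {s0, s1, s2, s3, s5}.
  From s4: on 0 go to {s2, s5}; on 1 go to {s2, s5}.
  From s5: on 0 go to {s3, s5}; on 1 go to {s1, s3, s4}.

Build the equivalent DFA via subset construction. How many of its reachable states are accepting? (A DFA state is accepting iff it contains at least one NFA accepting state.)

5

Start state of the DFA: {s0}.
{s0} --0--> {s4, s5}  [new]
{s0} --1--> {s1, s2}  [new]
{s4, s5} --0--> {s2, s3, s5}  [new]
{s4, s5} --1--> {s1, s2, s3, s4, s5}  [new]
{s1, s2} --0--> {s0, s3, s4}  [new]
{s1, s2} --1--> {s3}  [new]
{s2, s3, s5} --0--> {s0, s3, s4, s5}  [new]
{s2, s3, s5} --1--> {s0, s1, s2, s3, s4, s5}  [new]
{s1, s2, s3, s4, s5} --0--> {s0, s2, s3, s4, s5}  [new]
{s1, s2, s3, s4, s5} --1--> {s0, s1, s2, s3, s4, s5}  [seen]
{s0, s3, s4} --0--> {s2, s4, s5}  [new]
{s0, s3, s4} --1--> {s0, s1, s2, s3, s5}  [new]
{s3} --0--> {s4}  [new]
{s3} --1--> {s0, s1, s2, s3, s5}  [seen]
{s0, s3, s4, s5} --0--> {s2, s3, s4, s5}  [new]
{s0, s3, s4, s5} --1--> {s0, s1, s2, s3, s4, s5}  [seen]
{s0, s1, s2, s3, s4, s5} --0--> {s0, s2, s3, s4, s5}  [seen]
{s0, s1, s2, s3, s4, s5} --1--> {s0, s1, s2, s3, s4, s5}  [seen]
{s0, s2, s3, s4, s5} --0--> {s0, s2, s3, s4, s5}  [seen]
{s0, s2, s3, s4, s5} --1--> {s0, s1, s2, s3, s4, s5}  [seen]
{s2, s4, s5} --0--> {s0, s2, s3, s4, s5}  [seen]
{s2, s4, s5} --1--> {s1, s2, s3, s4, s5}  [seen]
{s0, s1, s2, s3, s5} --0--> {s0, s3, s4, s5}  [seen]
{s0, s1, s2, s3, s5} --1--> {s0, s1, s2, s3, s4, s5}  [seen]
{s4} --0--> {s2, s5}  [new]
{s4} --1--> {s2, s5}  [seen]
{s2, s3, s4, s5} --0--> {s0, s2, s3, s4, s5}  [seen]
{s2, s3, s4, s5} --1--> {s0, s1, s2, s3, s4, s5}  [seen]
{s2, s5} --0--> {s0, s3, s4, s5}  [seen]
{s2, s5} --1--> {s1, s3, s4}  [new]
{s1, s3, s4} --0--> {s2, s3, s4, s5}  [seen]
{s1, s3, s4} --1--> {s0, s1, s2, s3, s5}  [seen]
Reachable DFA states: {s0}, {s4, s5}, {s1, s2}, {s2, s3, s5}, {s1, s2, s3, s4, s5}, {s0, s3, s4}, {s3}, {s0, s3, s4, s5}, {s0, s1, s2, s3, s4, s5}, {s0, s2, s3, s4, s5}, {s2, s4, s5}, {s0, s1, s2, s3, s5}, {s4}, {s2, s3, s4, s5}, {s2, s5}, {s1, s3, s4}.
Accepting DFA states (contain an NFA accepting state): {s1, s2}, {s1, s2, s3, s4, s5}, {s0, s1, s2, s3, s4, s5}, {s0, s1, s2, s3, s5}, {s1, s3, s4}.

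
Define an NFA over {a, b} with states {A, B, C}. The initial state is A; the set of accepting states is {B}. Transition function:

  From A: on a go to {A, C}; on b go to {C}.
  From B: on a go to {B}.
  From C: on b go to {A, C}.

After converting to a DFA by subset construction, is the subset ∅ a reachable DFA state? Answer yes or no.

Start state of the DFA: {A}.
{A} --a--> {A, C}  [new]
{A} --b--> {C}  [new]
{A, C} --a--> {A, C}  [seen]
{A, C} --b--> {A, C}  [seen]
{C} --a--> ∅  [new]
{C} --b--> {A, C}  [seen]
∅ --a--> ∅  [seen]
∅ --b--> ∅  [seen]
Reachable DFA states: {A}, {A, C}, {C}, ∅.
∅ is among them.

yes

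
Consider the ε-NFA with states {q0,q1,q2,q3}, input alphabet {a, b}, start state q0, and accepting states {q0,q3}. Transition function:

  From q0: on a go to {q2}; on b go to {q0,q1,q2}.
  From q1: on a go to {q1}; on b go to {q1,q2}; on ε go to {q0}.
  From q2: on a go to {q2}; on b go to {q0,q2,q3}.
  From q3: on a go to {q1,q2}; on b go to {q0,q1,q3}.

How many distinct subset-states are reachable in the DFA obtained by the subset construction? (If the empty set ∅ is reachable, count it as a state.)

5

Start state of the DFA: {q0} (ε-closure of the NFA start).
{q0} --a--> {q2}  [new]
{q0} --b--> {q0,q1,q2}  [new]
{q2} --a--> {q2}  [seen]
{q2} --b--> {q0,q2,q3}  [new]
{q0,q1,q2} --a--> {q0,q1,q2}  [seen]
{q0,q1,q2} --b--> {q0,q1,q2,q3}  [new]
{q0,q2,q3} --a--> {q0,q1,q2}  [seen]
{q0,q2,q3} --b--> {q0,q1,q2,q3}  [seen]
{q0,q1,q2,q3} --a--> {q0,q1,q2}  [seen]
{q0,q1,q2,q3} --b--> {q0,q1,q2,q3}  [seen]
Reachable DFA states: {q0}, {q2}, {q0,q1,q2}, {q0,q2,q3}, {q0,q1,q2,q3}.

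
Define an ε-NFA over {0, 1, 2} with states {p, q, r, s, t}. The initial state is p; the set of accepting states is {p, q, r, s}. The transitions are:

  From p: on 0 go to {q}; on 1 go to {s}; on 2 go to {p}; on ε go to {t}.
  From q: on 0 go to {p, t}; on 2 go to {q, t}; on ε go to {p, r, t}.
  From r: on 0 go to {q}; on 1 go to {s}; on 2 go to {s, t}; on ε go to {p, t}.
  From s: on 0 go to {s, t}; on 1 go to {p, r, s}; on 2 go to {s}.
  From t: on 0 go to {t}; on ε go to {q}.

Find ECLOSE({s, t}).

{p, q, r, s, t}

Begin with {s, t}.
t →ε {q}; add q.
q →ε {p, r, t}; add p, r.
ε-closure = {p, q, r, s, t}.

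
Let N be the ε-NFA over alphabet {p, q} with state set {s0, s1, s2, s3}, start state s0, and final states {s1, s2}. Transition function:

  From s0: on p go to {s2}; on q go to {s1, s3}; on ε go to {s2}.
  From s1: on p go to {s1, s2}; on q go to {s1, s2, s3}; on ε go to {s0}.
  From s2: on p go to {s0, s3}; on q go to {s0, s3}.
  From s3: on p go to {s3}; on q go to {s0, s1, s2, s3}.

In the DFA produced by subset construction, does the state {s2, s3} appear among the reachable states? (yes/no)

no

Start state of the DFA: {s0, s2} (ε-closure of the NFA start).
{s0, s2} --p--> {s0, s2, s3}  [new]
{s0, s2} --q--> {s0, s1, s2, s3}  [new]
{s0, s2, s3} --p--> {s0, s2, s3}  [seen]
{s0, s2, s3} --q--> {s0, s1, s2, s3}  [seen]
{s0, s1, s2, s3} --p--> {s0, s1, s2, s3}  [seen]
{s0, s1, s2, s3} --q--> {s0, s1, s2, s3}  [seen]
Reachable DFA states: {s0, s2}, {s0, s2, s3}, {s0, s1, s2, s3}.
{s2, s3} is not among them.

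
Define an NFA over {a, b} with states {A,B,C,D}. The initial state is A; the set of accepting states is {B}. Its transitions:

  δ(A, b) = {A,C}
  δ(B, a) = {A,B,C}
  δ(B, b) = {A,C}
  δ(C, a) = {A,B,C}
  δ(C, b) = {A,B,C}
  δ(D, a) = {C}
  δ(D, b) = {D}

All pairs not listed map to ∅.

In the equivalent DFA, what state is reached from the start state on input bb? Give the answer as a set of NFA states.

Start: {A}.
δ(A,b) = {A,C}.
Union: {A,C}.
After b: {A,C}.
δ(A,b) = {A,C}; δ(C,b) = {A,B,C}.
Union: {A,B,C}.
After b: {A,B,C}.

{A,B,C}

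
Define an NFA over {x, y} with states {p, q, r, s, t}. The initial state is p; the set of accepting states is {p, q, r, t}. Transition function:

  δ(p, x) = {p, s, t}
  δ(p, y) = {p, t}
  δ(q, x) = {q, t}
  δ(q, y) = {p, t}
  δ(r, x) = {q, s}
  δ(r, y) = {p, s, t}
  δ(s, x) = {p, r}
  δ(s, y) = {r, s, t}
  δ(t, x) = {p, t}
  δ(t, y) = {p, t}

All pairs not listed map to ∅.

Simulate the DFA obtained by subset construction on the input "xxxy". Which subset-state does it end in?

Start: {p}.
δ(p,x) = {p, s, t}.
Union: {p, s, t}.
After x: {p, s, t}.
δ(p,x) = {p, s, t}; δ(s,x) = {p, r}; δ(t,x) = {p, t}.
Union: {p, r, s, t}.
After x: {p, r, s, t}.
δ(p,x) = {p, s, t}; δ(r,x) = {q, s}; δ(s,x) = {p, r}; δ(t,x) = {p, t}.
Union: {p, q, r, s, t}.
After x: {p, q, r, s, t}.
δ(p,y) = {p, t}; δ(q,y) = {p, t}; δ(r,y) = {p, s, t}; δ(s,y) = {r, s, t}; δ(t,y) = {p, t}.
Union: {p, r, s, t}.
After y: {p, r, s, t}.

{p, r, s, t}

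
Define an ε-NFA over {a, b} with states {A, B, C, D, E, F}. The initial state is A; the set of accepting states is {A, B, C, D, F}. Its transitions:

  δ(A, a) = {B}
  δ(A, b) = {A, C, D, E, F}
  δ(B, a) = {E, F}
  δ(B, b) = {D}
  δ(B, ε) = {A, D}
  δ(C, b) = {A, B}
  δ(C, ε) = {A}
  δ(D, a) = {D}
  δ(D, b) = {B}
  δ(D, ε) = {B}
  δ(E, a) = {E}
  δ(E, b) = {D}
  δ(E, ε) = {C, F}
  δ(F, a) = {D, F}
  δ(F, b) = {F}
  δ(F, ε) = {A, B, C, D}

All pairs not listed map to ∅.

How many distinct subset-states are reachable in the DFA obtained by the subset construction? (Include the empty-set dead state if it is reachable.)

Start state of the DFA: {A} (ε-closure of the NFA start).
{A} --a--> {A, B, D}  [new]
{A} --b--> {A, B, C, D, E, F}  [new]
{A, B, D} --a--> {A, B, C, D, E, F}  [seen]
{A, B, D} --b--> {A, B, C, D, E, F}  [seen]
{A, B, C, D, E, F} --a--> {A, B, C, D, E, F}  [seen]
{A, B, C, D, E, F} --b--> {A, B, C, D, E, F}  [seen]
Reachable DFA states: {A}, {A, B, D}, {A, B, C, D, E, F}.

3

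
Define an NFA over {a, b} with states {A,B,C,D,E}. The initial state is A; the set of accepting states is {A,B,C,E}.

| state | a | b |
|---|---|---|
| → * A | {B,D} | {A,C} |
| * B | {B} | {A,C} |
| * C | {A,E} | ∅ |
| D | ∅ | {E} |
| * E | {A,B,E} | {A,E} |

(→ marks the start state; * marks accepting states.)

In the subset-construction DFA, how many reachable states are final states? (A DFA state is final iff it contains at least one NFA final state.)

6

Start state of the DFA: {A}.
{A} --a--> {B,D}  [new]
{A} --b--> {A,C}  [new]
{B,D} --a--> {B}  [new]
{B,D} --b--> {A,C,E}  [new]
{A,C} --a--> {A,B,D,E}  [new]
{A,C} --b--> {A,C}  [seen]
{B} --a--> {B}  [seen]
{B} --b--> {A,C}  [seen]
{A,C,E} --a--> {A,B,D,E}  [seen]
{A,C,E} --b--> {A,C,E}  [seen]
{A,B,D,E} --a--> {A,B,D,E}  [seen]
{A,B,D,E} --b--> {A,C,E}  [seen]
Reachable DFA states: {A}, {B,D}, {A,C}, {B}, {A,C,E}, {A,B,D,E}.
Accepting DFA states (contain an NFA accepting state): {A}, {B,D}, {A,C}, {B}, {A,C,E}, {A,B,D,E}.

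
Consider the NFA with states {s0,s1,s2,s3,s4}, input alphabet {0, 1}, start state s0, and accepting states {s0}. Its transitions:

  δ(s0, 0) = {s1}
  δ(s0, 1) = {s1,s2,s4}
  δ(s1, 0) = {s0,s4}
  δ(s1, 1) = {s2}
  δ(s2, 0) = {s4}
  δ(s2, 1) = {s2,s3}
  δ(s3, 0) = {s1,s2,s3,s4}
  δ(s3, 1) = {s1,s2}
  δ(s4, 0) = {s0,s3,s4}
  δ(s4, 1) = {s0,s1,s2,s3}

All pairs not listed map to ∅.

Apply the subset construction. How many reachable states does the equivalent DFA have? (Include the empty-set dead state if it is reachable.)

Start state of the DFA: {s0}.
{s0} --0--> {s1}  [new]
{s0} --1--> {s1,s2,s4}  [new]
{s1} --0--> {s0,s4}  [new]
{s1} --1--> {s2}  [new]
{s1,s2,s4} --0--> {s0,s3,s4}  [new]
{s1,s2,s4} --1--> {s0,s1,s2,s3}  [new]
{s0,s4} --0--> {s0,s1,s3,s4}  [new]
{s0,s4} --1--> {s0,s1,s2,s3,s4}  [new]
{s2} --0--> {s4}  [new]
{s2} --1--> {s2,s3}  [new]
{s0,s3,s4} --0--> {s0,s1,s2,s3,s4}  [seen]
{s0,s3,s4} --1--> {s0,s1,s2,s3,s4}  [seen]
{s0,s1,s2,s3} --0--> {s0,s1,s2,s3,s4}  [seen]
{s0,s1,s2,s3} --1--> {s1,s2,s3,s4}  [new]
{s0,s1,s3,s4} --0--> {s0,s1,s2,s3,s4}  [seen]
{s0,s1,s3,s4} --1--> {s0,s1,s2,s3,s4}  [seen]
{s0,s1,s2,s3,s4} --0--> {s0,s1,s2,s3,s4}  [seen]
{s0,s1,s2,s3,s4} --1--> {s0,s1,s2,s3,s4}  [seen]
{s4} --0--> {s0,s3,s4}  [seen]
{s4} --1--> {s0,s1,s2,s3}  [seen]
{s2,s3} --0--> {s1,s2,s3,s4}  [seen]
{s2,s3} --1--> {s1,s2,s3}  [new]
{s1,s2,s3,s4} --0--> {s0,s1,s2,s3,s4}  [seen]
{s1,s2,s3,s4} --1--> {s0,s1,s2,s3}  [seen]
{s1,s2,s3} --0--> {s0,s1,s2,s3,s4}  [seen]
{s1,s2,s3} --1--> {s1,s2,s3}  [seen]
Reachable DFA states: {s0}, {s1}, {s1,s2,s4}, {s0,s4}, {s2}, {s0,s3,s4}, {s0,s1,s2,s3}, {s0,s1,s3,s4}, {s0,s1,s2,s3,s4}, {s4}, {s2,s3}, {s1,s2,s3,s4}, {s1,s2,s3}.

13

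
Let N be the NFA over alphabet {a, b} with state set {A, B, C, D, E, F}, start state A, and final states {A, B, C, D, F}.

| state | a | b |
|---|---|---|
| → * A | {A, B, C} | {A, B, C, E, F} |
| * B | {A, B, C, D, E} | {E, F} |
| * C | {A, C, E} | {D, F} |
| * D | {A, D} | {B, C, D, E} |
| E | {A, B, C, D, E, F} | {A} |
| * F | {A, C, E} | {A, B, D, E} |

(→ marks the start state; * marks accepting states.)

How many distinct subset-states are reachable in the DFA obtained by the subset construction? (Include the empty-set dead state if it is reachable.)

Start state of the DFA: {A}.
{A} --a--> {A, B, C}  [new]
{A} --b--> {A, B, C, E, F}  [new]
{A, B, C} --a--> {A, B, C, D, E}  [new]
{A, B, C} --b--> {A, B, C, D, E, F}  [new]
{A, B, C, E, F} --a--> {A, B, C, D, E, F}  [seen]
{A, B, C, E, F} --b--> {A, B, C, D, E, F}  [seen]
{A, B, C, D, E} --a--> {A, B, C, D, E, F}  [seen]
{A, B, C, D, E} --b--> {A, B, C, D, E, F}  [seen]
{A, B, C, D, E, F} --a--> {A, B, C, D, E, F}  [seen]
{A, B, C, D, E, F} --b--> {A, B, C, D, E, F}  [seen]
Reachable DFA states: {A}, {A, B, C}, {A, B, C, E, F}, {A, B, C, D, E}, {A, B, C, D, E, F}.

5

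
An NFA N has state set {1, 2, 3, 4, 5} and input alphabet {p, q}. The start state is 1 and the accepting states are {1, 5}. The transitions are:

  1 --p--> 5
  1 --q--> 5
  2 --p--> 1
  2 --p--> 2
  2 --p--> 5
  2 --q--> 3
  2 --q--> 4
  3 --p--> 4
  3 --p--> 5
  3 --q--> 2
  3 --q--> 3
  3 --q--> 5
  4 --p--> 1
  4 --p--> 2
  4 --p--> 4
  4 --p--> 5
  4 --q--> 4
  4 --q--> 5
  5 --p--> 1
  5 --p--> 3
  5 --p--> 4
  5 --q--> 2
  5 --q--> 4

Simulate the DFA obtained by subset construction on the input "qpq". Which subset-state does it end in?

{2, 3, 4, 5}

Start: {1}.
δ(1,q) = {5}.
Union: {5}.
After q: {5}.
δ(5,p) = {1, 3, 4}.
Union: {1, 3, 4}.
After p: {1, 3, 4}.
δ(1,q) = {5}; δ(3,q) = {2, 3, 5}; δ(4,q) = {4, 5}.
Union: {2, 3, 4, 5}.
After q: {2, 3, 4, 5}.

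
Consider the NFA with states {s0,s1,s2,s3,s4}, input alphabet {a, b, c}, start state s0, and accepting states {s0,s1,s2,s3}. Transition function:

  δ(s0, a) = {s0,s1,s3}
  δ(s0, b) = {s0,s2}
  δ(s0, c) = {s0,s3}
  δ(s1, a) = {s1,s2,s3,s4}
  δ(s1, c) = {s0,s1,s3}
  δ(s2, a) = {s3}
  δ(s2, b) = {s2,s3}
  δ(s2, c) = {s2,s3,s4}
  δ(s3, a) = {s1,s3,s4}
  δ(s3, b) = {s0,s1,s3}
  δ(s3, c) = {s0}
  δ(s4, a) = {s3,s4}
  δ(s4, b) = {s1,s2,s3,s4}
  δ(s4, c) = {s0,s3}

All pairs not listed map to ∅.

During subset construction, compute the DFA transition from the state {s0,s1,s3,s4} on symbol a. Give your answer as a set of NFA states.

δ(s0,a) = {s0,s1,s3}; δ(s1,a) = {s1,s2,s3,s4}; δ(s3,a) = {s1,s3,s4}; δ(s4,a) = {s3,s4}.
Union: {s0,s1,s2,s3,s4}.

{s0,s1,s2,s3,s4}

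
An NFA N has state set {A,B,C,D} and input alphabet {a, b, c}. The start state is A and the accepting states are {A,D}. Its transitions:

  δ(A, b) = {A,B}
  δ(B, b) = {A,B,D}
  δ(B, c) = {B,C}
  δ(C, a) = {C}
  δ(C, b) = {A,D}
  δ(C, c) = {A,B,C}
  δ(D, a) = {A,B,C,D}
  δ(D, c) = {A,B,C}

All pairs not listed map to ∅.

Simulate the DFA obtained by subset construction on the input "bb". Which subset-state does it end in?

Start: {A}.
δ(A,b) = {A,B}.
Union: {A,B}.
After b: {A,B}.
δ(A,b) = {A,B}; δ(B,b) = {A,B,D}.
Union: {A,B,D}.
After b: {A,B,D}.

{A,B,D}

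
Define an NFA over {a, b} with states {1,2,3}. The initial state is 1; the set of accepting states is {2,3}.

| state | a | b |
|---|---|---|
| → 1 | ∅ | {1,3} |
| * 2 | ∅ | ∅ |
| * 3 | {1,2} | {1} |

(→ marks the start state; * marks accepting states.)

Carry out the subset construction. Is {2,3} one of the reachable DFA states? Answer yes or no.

no

Start state of the DFA: {1}.
{1} --a--> ∅  [new]
{1} --b--> {1,3}  [new]
∅ --a--> ∅  [seen]
∅ --b--> ∅  [seen]
{1,3} --a--> {1,2}  [new]
{1,3} --b--> {1,3}  [seen]
{1,2} --a--> ∅  [seen]
{1,2} --b--> {1,3}  [seen]
Reachable DFA states: {1}, ∅, {1,3}, {1,2}.
{2,3} is not among them.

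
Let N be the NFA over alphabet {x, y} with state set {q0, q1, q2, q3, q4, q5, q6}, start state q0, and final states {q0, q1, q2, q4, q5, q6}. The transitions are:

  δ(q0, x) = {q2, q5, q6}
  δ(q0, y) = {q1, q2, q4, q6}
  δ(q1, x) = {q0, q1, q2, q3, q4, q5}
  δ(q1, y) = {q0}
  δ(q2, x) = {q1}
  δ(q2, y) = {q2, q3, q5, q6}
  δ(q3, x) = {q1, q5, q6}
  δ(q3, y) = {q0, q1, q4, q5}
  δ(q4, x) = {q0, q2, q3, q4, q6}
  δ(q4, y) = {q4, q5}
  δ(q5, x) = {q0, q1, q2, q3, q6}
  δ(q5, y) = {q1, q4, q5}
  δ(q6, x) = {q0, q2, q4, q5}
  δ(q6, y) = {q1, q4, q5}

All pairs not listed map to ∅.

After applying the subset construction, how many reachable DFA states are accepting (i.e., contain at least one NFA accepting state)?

Start state of the DFA: {q0}.
{q0} --x--> {q2, q5, q6}  [new]
{q0} --y--> {q1, q2, q4, q6}  [new]
{q2, q5, q6} --x--> {q0, q1, q2, q3, q4, q5, q6}  [new]
{q2, q5, q6} --y--> {q1, q2, q3, q4, q5, q6}  [new]
{q1, q2, q4, q6} --x--> {q0, q1, q2, q3, q4, q5, q6}  [seen]
{q1, q2, q4, q6} --y--> {q0, q1, q2, q3, q4, q5, q6}  [seen]
{q0, q1, q2, q3, q4, q5, q6} --x--> {q0, q1, q2, q3, q4, q5, q6}  [seen]
{q0, q1, q2, q3, q4, q5, q6} --y--> {q0, q1, q2, q3, q4, q5, q6}  [seen]
{q1, q2, q3, q4, q5, q6} --x--> {q0, q1, q2, q3, q4, q5, q6}  [seen]
{q1, q2, q3, q4, q5, q6} --y--> {q0, q1, q2, q3, q4, q5, q6}  [seen]
Reachable DFA states: {q0}, {q2, q5, q6}, {q1, q2, q4, q6}, {q0, q1, q2, q3, q4, q5, q6}, {q1, q2, q3, q4, q5, q6}.
Accepting DFA states (contain an NFA accepting state): {q0}, {q2, q5, q6}, {q1, q2, q4, q6}, {q0, q1, q2, q3, q4, q5, q6}, {q1, q2, q3, q4, q5, q6}.

5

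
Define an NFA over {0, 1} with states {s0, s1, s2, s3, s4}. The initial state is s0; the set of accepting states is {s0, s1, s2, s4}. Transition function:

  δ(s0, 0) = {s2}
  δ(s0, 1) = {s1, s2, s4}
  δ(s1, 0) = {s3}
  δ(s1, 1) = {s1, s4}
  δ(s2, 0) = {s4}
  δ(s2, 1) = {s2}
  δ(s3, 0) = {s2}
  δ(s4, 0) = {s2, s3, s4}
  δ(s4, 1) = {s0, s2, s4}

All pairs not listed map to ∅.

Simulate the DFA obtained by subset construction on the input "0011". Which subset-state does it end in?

Start: {s0}.
δ(s0,0) = {s2}.
Union: {s2}.
After 0: {s2}.
δ(s2,0) = {s4}.
Union: {s4}.
After 0: {s4}.
δ(s4,1) = {s0, s2, s4}.
Union: {s0, s2, s4}.
After 1: {s0, s2, s4}.
δ(s0,1) = {s1, s2, s4}; δ(s2,1) = {s2}; δ(s4,1) = {s0, s2, s4}.
Union: {s0, s1, s2, s4}.
After 1: {s0, s1, s2, s4}.

{s0, s1, s2, s4}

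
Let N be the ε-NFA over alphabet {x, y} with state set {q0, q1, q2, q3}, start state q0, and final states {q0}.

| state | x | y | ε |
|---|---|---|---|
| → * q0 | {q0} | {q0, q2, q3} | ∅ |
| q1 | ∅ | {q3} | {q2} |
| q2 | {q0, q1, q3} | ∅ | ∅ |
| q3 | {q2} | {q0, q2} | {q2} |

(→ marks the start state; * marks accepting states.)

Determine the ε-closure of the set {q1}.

Begin with {q1}.
q1 →ε {q2}; add q2.
ε-closure = {q1, q2}.

{q1, q2}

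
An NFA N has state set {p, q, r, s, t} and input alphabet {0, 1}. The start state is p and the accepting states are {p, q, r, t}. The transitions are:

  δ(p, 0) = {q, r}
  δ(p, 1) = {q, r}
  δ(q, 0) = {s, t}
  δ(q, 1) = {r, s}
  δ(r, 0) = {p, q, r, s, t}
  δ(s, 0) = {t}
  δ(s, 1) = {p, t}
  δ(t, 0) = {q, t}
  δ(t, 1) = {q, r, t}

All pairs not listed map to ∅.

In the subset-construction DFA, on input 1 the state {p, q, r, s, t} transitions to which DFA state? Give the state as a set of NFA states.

δ(p,1) = {q, r}; δ(q,1) = {r, s}; δ(r,1) = ∅; δ(s,1) = {p, t}; δ(t,1) = {q, r, t}.
Union: {p, q, r, s, t}.

{p, q, r, s, t}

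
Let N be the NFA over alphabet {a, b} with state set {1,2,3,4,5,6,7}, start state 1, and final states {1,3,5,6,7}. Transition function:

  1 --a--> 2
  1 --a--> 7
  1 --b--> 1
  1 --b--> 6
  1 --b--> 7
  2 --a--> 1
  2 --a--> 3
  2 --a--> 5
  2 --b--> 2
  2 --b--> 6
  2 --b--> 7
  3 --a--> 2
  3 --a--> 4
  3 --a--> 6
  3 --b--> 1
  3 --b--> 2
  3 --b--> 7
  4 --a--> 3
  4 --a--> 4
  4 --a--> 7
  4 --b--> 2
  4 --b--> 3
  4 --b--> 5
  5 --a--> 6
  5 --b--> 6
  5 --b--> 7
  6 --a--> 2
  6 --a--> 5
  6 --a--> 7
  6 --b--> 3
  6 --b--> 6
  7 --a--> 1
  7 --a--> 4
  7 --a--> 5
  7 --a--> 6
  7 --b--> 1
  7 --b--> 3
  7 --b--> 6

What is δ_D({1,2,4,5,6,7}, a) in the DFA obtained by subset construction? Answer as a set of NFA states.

{1,2,3,4,5,6,7}

δ(1,a) = {2,7}; δ(2,a) = {1,3,5}; δ(4,a) = {3,4,7}; δ(5,a) = {6}; δ(6,a) = {2,5,7}; δ(7,a) = {1,4,5,6}.
Union: {1,2,3,4,5,6,7}.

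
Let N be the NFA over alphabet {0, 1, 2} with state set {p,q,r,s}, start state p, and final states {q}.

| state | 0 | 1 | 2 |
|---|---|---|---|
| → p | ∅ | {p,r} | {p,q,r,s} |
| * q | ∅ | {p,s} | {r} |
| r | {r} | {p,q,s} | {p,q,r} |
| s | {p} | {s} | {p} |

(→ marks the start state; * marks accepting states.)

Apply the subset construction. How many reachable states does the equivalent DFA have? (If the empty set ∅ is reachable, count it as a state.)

8

Start state of the DFA: {p}.
{p} --0--> ∅  [new]
{p} --1--> {p,r}  [new]
{p} --2--> {p,q,r,s}  [new]
∅ --0--> ∅  [seen]
∅ --1--> ∅  [seen]
∅ --2--> ∅  [seen]
{p,r} --0--> {r}  [new]
{p,r} --1--> {p,q,r,s}  [seen]
{p,r} --2--> {p,q,r,s}  [seen]
{p,q,r,s} --0--> {p,r}  [seen]
{p,q,r,s} --1--> {p,q,r,s}  [seen]
{p,q,r,s} --2--> {p,q,r,s}  [seen]
{r} --0--> {r}  [seen]
{r} --1--> {p,q,s}  [new]
{r} --2--> {p,q,r}  [new]
{p,q,s} --0--> {p}  [seen]
{p,q,s} --1--> {p,r,s}  [new]
{p,q,s} --2--> {p,q,r,s}  [seen]
{p,q,r} --0--> {r}  [seen]
{p,q,r} --1--> {p,q,r,s}  [seen]
{p,q,r} --2--> {p,q,r,s}  [seen]
{p,r,s} --0--> {p,r}  [seen]
{p,r,s} --1--> {p,q,r,s}  [seen]
{p,r,s} --2--> {p,q,r,s}  [seen]
Reachable DFA states: {p}, ∅, {p,r}, {p,q,r,s}, {r}, {p,q,s}, {p,q,r}, {p,r,s}.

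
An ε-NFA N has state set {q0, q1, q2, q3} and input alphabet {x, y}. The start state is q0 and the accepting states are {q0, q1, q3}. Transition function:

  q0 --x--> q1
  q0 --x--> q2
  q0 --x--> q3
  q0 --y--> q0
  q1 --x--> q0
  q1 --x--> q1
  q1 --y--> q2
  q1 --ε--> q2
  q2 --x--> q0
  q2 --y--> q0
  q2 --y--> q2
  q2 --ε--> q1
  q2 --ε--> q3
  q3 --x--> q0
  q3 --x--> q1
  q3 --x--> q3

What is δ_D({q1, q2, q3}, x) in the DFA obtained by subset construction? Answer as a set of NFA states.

{q0, q1, q2, q3}

δ(q1,x) = {q0, q1}; δ(q2,x) = {q0}; δ(q3,x) = {q0, q1, q3}.
Union: {q0, q1, q3}.
ε-closure gives {q0, q1, q2, q3}.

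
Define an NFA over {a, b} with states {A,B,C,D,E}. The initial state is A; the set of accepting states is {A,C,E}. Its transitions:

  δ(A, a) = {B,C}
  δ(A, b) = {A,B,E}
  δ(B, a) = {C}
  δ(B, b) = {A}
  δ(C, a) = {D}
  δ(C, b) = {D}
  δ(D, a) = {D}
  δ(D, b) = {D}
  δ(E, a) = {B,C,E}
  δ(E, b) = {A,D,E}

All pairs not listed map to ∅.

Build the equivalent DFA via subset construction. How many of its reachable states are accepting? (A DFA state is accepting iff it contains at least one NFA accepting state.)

10

Start state of the DFA: {A}.
{A} --a--> {B,C}  [new]
{A} --b--> {A,B,E}  [new]
{B,C} --a--> {C,D}  [new]
{B,C} --b--> {A,D}  [new]
{A,B,E} --a--> {B,C,E}  [new]
{A,B,E} --b--> {A,B,D,E}  [new]
{C,D} --a--> {D}  [new]
{C,D} --b--> {D}  [seen]
{A,D} --a--> {B,C,D}  [new]
{A,D} --b--> {A,B,D,E}  [seen]
{B,C,E} --a--> {B,C,D,E}  [new]
{B,C,E} --b--> {A,D,E}  [new]
{A,B,D,E} --a--> {B,C,D,E}  [seen]
{A,B,D,E} --b--> {A,B,D,E}  [seen]
{D} --a--> {D}  [seen]
{D} --b--> {D}  [seen]
{B,C,D} --a--> {C,D}  [seen]
{B,C,D} --b--> {A,D}  [seen]
{B,C,D,E} --a--> {B,C,D,E}  [seen]
{B,C,D,E} --b--> {A,D,E}  [seen]
{A,D,E} --a--> {B,C,D,E}  [seen]
{A,D,E} --b--> {A,B,D,E}  [seen]
Reachable DFA states: {A}, {B,C}, {A,B,E}, {C,D}, {A,D}, {B,C,E}, {A,B,D,E}, {D}, {B,C,D}, {B,C,D,E}, {A,D,E}.
Accepting DFA states (contain an NFA accepting state): {A}, {B,C}, {A,B,E}, {C,D}, {A,D}, {B,C,E}, {A,B,D,E}, {B,C,D}, {B,C,D,E}, {A,D,E}.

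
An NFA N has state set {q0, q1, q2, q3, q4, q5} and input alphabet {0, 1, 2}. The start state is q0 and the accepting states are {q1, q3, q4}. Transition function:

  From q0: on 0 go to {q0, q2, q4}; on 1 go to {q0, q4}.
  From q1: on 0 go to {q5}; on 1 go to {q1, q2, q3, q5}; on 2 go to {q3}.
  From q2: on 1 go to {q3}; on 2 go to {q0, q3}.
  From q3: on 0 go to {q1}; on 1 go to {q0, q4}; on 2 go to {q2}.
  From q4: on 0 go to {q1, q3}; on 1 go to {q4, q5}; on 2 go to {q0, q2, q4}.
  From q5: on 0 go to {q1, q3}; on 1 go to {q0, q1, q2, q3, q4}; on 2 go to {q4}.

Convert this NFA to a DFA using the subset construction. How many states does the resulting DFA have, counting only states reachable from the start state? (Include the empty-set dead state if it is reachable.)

9

Start state of the DFA: {q0}.
{q0} --0--> {q0, q2, q4}  [new]
{q0} --1--> {q0, q4}  [new]
{q0} --2--> ∅  [new]
{q0, q2, q4} --0--> {q0, q1, q2, q3, q4}  [new]
{q0, q2, q4} --1--> {q0, q3, q4, q5}  [new]
{q0, q2, q4} --2--> {q0, q2, q3, q4}  [new]
{q0, q4} --0--> {q0, q1, q2, q3, q4}  [seen]
{q0, q4} --1--> {q0, q4, q5}  [new]
{q0, q4} --2--> {q0, q2, q4}  [seen]
∅ --0--> ∅  [seen]
∅ --1--> ∅  [seen]
∅ --2--> ∅  [seen]
{q0, q1, q2, q3, q4} --0--> {q0, q1, q2, q3, q4, q5}  [new]
{q0, q1, q2, q3, q4} --1--> {q0, q1, q2, q3, q4, q5}  [seen]
{q0, q1, q2, q3, q4} --2--> {q0, q2, q3, q4}  [seen]
{q0, q3, q4, q5} --0--> {q0, q1, q2, q3, q4}  [seen]
{q0, q3, q4, q5} --1--> {q0, q1, q2, q3, q4, q5}  [seen]
{q0, q3, q4, q5} --2--> {q0, q2, q4}  [seen]
{q0, q2, q3, q4} --0--> {q0, q1, q2, q3, q4}  [seen]
{q0, q2, q3, q4} --1--> {q0, q3, q4, q5}  [seen]
{q0, q2, q3, q4} --2--> {q0, q2, q3, q4}  [seen]
{q0, q4, q5} --0--> {q0, q1, q2, q3, q4}  [seen]
{q0, q4, q5} --1--> {q0, q1, q2, q3, q4, q5}  [seen]
{q0, q4, q5} --2--> {q0, q2, q4}  [seen]
{q0, q1, q2, q3, q4, q5} --0--> {q0, q1, q2, q3, q4, q5}  [seen]
{q0, q1, q2, q3, q4, q5} --1--> {q0, q1, q2, q3, q4, q5}  [seen]
{q0, q1, q2, q3, q4, q5} --2--> {q0, q2, q3, q4}  [seen]
Reachable DFA states: {q0}, {q0, q2, q4}, {q0, q4}, ∅, {q0, q1, q2, q3, q4}, {q0, q3, q4, q5}, {q0, q2, q3, q4}, {q0, q4, q5}, {q0, q1, q2, q3, q4, q5}.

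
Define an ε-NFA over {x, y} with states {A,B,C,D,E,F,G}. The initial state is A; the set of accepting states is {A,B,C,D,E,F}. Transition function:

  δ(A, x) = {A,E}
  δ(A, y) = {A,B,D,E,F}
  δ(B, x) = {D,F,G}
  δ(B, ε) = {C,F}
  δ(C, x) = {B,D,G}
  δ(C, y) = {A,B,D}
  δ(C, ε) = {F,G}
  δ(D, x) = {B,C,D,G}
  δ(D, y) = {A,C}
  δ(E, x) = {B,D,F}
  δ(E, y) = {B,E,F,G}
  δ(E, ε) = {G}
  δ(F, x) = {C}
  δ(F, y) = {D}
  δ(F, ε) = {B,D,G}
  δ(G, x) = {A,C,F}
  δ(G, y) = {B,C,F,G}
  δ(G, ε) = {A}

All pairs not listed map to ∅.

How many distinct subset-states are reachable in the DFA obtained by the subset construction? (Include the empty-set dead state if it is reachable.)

3

Start state of the DFA: {A} (ε-closure of the NFA start).
{A} --x--> {A,E,G}  [new]
{A} --y--> {A,B,C,D,E,F,G}  [new]
{A,E,G} --x--> {A,B,C,D,E,F,G}  [seen]
{A,E,G} --y--> {A,B,C,D,E,F,G}  [seen]
{A,B,C,D,E,F,G} --x--> {A,B,C,D,E,F,G}  [seen]
{A,B,C,D,E,F,G} --y--> {A,B,C,D,E,F,G}  [seen]
Reachable DFA states: {A}, {A,E,G}, {A,B,C,D,E,F,G}.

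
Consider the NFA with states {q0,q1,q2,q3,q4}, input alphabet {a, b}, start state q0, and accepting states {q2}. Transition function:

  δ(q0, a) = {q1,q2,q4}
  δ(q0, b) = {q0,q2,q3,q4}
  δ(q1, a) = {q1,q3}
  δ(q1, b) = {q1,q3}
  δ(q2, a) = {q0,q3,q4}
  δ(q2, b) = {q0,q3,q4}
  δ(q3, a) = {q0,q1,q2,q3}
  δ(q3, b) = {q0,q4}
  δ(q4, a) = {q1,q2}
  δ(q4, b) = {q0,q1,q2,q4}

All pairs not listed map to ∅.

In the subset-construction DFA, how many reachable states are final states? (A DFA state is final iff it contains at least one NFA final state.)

Start state of the DFA: {q0}.
{q0} --a--> {q1,q2,q4}  [new]
{q0} --b--> {q0,q2,q3,q4}  [new]
{q1,q2,q4} --a--> {q0,q1,q2,q3,q4}  [new]
{q1,q2,q4} --b--> {q0,q1,q2,q3,q4}  [seen]
{q0,q2,q3,q4} --a--> {q0,q1,q2,q3,q4}  [seen]
{q0,q2,q3,q4} --b--> {q0,q1,q2,q3,q4}  [seen]
{q0,q1,q2,q3,q4} --a--> {q0,q1,q2,q3,q4}  [seen]
{q0,q1,q2,q3,q4} --b--> {q0,q1,q2,q3,q4}  [seen]
Reachable DFA states: {q0}, {q1,q2,q4}, {q0,q2,q3,q4}, {q0,q1,q2,q3,q4}.
Accepting DFA states (contain an NFA accepting state): {q1,q2,q4}, {q0,q2,q3,q4}, {q0,q1,q2,q3,q4}.

3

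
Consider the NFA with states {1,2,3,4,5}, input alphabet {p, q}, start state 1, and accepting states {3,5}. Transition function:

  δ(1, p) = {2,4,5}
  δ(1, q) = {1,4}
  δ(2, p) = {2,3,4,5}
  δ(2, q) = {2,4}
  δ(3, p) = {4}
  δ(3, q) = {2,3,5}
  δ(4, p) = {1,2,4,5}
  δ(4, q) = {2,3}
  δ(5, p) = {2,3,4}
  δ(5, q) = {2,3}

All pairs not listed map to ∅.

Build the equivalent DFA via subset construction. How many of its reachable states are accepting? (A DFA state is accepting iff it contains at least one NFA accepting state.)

6

Start state of the DFA: {1}.
{1} --p--> {2,4,5}  [new]
{1} --q--> {1,4}  [new]
{2,4,5} --p--> {1,2,3,4,5}  [new]
{2,4,5} --q--> {2,3,4}  [new]
{1,4} --p--> {1,2,4,5}  [new]
{1,4} --q--> {1,2,3,4}  [new]
{1,2,3,4,5} --p--> {1,2,3,4,5}  [seen]
{1,2,3,4,5} --q--> {1,2,3,4,5}  [seen]
{2,3,4} --p--> {1,2,3,4,5}  [seen]
{2,3,4} --q--> {2,3,4,5}  [new]
{1,2,4,5} --p--> {1,2,3,4,5}  [seen]
{1,2,4,5} --q--> {1,2,3,4}  [seen]
{1,2,3,4} --p--> {1,2,3,4,5}  [seen]
{1,2,3,4} --q--> {1,2,3,4,5}  [seen]
{2,3,4,5} --p--> {1,2,3,4,5}  [seen]
{2,3,4,5} --q--> {2,3,4,5}  [seen]
Reachable DFA states: {1}, {2,4,5}, {1,4}, {1,2,3,4,5}, {2,3,4}, {1,2,4,5}, {1,2,3,4}, {2,3,4,5}.
Accepting DFA states (contain an NFA accepting state): {2,4,5}, {1,2,3,4,5}, {2,3,4}, {1,2,4,5}, {1,2,3,4}, {2,3,4,5}.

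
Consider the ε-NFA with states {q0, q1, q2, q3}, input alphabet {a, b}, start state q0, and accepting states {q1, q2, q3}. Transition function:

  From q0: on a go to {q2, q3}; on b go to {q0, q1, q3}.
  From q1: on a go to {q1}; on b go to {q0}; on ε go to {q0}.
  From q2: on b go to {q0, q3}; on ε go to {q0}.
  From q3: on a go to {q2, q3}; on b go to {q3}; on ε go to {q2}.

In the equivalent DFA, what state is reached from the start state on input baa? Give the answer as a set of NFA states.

Start: {q0}.
δ(q0,b) = {q0, q1, q3}.
Union: {q0, q1, q3}.
ε-closure gives {q0, q1, q2, q3}.
After b: {q0, q1, q2, q3}.
δ(q0,a) = {q2, q3}; δ(q1,a) = {q1}; δ(q2,a) = ∅; δ(q3,a) = {q2, q3}.
Union: {q1, q2, q3}.
ε-closure gives {q0, q1, q2, q3}.
After a: {q0, q1, q2, q3}.
δ(q0,a) = {q2, q3}; δ(q1,a) = {q1}; δ(q2,a) = ∅; δ(q3,a) = {q2, q3}.
Union: {q1, q2, q3}.
ε-closure gives {q0, q1, q2, q3}.
After a: {q0, q1, q2, q3}.

{q0, q1, q2, q3}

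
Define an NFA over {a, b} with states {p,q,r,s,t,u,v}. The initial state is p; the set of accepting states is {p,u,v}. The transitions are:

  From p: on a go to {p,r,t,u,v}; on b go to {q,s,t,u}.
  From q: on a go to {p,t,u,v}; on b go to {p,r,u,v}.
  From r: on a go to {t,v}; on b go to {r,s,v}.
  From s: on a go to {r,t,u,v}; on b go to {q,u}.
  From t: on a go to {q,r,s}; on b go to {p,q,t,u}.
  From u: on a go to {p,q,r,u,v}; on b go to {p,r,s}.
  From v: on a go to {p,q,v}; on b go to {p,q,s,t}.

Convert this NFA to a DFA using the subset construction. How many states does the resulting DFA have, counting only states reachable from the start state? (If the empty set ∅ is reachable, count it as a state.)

4

Start state of the DFA: {p}.
{p} --a--> {p,r,t,u,v}  [new]
{p} --b--> {q,s,t,u}  [new]
{p,r,t,u,v} --a--> {p,q,r,s,t,u,v}  [new]
{p,r,t,u,v} --b--> {p,q,r,s,t,u,v}  [seen]
{q,s,t,u} --a--> {p,q,r,s,t,u,v}  [seen]
{q,s,t,u} --b--> {p,q,r,s,t,u,v}  [seen]
{p,q,r,s,t,u,v} --a--> {p,q,r,s,t,u,v}  [seen]
{p,q,r,s,t,u,v} --b--> {p,q,r,s,t,u,v}  [seen]
Reachable DFA states: {p}, {p,r,t,u,v}, {q,s,t,u}, {p,q,r,s,t,u,v}.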